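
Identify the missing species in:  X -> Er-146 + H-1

Tm-147

Conserve mass number: A = 146 + 1, so A = 147.
Conserve atomic number: Z = 68 + 1, so Z = 69.
Z = 69 is thulium, so the species is Tm-147.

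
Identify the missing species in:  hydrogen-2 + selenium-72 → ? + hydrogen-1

Conserve mass number: 2 + 72 = A + 1, so A = 73.
Conserve atomic number: 1 + 34 = Z + 1, so Z = 34.
Z = 34 is selenium, so the species is selenium-73.

Se-73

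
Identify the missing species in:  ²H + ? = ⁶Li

Conserve mass number: 2 + A = 6, so A = 4.
Conserve atomic number: 1 + Z = 3, so Z = 2.
A = 4 and Z = 2 is ⁴He — an alpha particle.

alpha particle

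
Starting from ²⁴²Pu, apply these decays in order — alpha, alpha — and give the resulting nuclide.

Start: (A, Z) = (242, 94).
After α: (238, 92).
After α: (234, 90).
Z = 90 is thorium.

Th-234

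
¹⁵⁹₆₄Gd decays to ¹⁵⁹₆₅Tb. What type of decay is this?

ΔA = 159 − 159 = 0; ΔZ = 65 − 64 = +1.
A is unchanged and Z rises by 1 — a neutron has become a proton (β⁻ decay).

beta-minus decay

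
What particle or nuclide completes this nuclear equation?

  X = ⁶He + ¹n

Conserve mass number: A = 6 + 1, so A = 7.
Conserve atomic number: Z = 2 + 0, so Z = 2.
Z = 2 is helium, so the species is ⁷He.

He-7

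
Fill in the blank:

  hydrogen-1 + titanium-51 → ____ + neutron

Conserve mass number: 1 + 51 = A + 1, so A = 51.
Conserve atomic number: 1 + 22 = Z + 0, so Z = 23.
Z = 23 is vanadium, so the species is vanadium-51.

V-51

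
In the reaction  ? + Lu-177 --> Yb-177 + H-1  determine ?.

Conserve mass number: A + 177 = 177 + 1, so A = 1.
Conserve atomic number: Z + 71 = 70 + 1, so Z = 0.
A = 1 and Z = 0 is n — a neutron.

neutron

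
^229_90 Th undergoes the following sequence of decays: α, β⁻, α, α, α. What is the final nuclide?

Start: (A, Z) = (229, 90).
After α: (225, 88).
After β⁻: (225, 89).
After α: (221, 87).
After α: (217, 85).
After α: (213, 83).
Z = 83 is bismuth.

Bi-213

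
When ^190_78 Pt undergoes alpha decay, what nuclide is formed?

Alpha decay: mass number changes by -4, atomic number by -2.
A: 190 − 4 = 186; Z: 78 − 2 = 76.
Z = 76 is osmium, so the daughter is ^186_76 Os.

Os-186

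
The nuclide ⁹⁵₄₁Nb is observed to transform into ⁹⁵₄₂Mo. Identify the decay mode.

ΔA = 95 − 95 = 0; ΔZ = 42 − 41 = +1.
A is unchanged and Z rises by 1 — a neutron has become a proton (β⁻ decay).

beta-minus decay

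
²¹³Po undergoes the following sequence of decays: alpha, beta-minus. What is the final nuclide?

Start: (A, Z) = (213, 84).
After α: (209, 82).
After β⁻: (209, 83).
Z = 83 is bismuth.

Bi-209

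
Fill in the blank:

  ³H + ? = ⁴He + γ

Conserve mass number: 3 + A = 4 + 0, so A = 1.
Conserve atomic number: 1 + Z = 2 + 0, so Z = 1.
A = 1 and Z = 1 is ¹H — a proton.

proton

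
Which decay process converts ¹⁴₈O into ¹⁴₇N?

beta-plus decay or electron capture

ΔA = 14 − 14 = 0; ΔZ = 7 − 8 = -1.
A is unchanged and Z drops by 1 — a proton has become a neutron (β⁺ emission or electron capture).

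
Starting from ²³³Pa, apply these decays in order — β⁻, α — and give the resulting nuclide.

Start: (A, Z) = (233, 91).
After β⁻: (233, 92).
After α: (229, 90).
Z = 90 is thorium.

Th-229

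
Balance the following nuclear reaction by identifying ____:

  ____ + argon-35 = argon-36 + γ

neutron

Conserve mass number: A + 35 = 36 + 0, so A = 1.
Conserve atomic number: Z + 18 = 18 + 0, so Z = 0.
A = 1 and Z = 0 is neutron — a neutron.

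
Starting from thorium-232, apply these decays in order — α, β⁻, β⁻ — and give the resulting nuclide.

Th-228

Start: (A, Z) = (232, 90).
After α: (228, 88).
After β⁻: (228, 89).
After β⁻: (228, 90).
Z = 90 is thorium.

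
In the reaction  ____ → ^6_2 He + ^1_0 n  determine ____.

He-7

Conserve mass number: A = 6 + 1, so A = 7.
Conserve atomic number: Z = 2 + 0, so Z = 2.
Z = 2 is helium, so the species is ^7_2 He.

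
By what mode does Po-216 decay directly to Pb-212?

alpha decay

ΔA = 212 − 216 = -4; ΔZ = 82 − 84 = -2.
A drops by 4 and Z drops by 2 — the signature of alpha emission.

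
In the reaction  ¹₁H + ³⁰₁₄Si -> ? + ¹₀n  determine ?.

Conserve mass number: 1 + 30 = A + 1, so A = 30.
Conserve atomic number: 1 + 14 = Z + 0, so Z = 15.
Z = 15 is phosphorus, so the species is ³⁰₁₅P.

P-30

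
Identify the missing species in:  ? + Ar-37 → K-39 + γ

Conserve mass number: A + 37 = 39 + 0, so A = 2.
Conserve atomic number: Z + 18 = 19 + 0, so Z = 1.
A = 2 and Z = 1 is H-2 — a deuteron.

deuteron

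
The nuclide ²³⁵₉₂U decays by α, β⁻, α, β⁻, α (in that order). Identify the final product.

Start: (A, Z) = (235, 92).
After α: (231, 90).
After β⁻: (231, 91).
After α: (227, 89).
After β⁻: (227, 90).
After α: (223, 88).
Z = 88 is radium.

Ra-223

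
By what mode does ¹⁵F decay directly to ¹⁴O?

proton emission

ΔA = 14 − 15 = -1; ΔZ = 8 − 9 = -1.
A drops by 1 and Z drops by 1 — a proton was emitted.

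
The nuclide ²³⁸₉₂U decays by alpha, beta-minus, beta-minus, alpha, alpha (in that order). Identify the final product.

Start: (A, Z) = (238, 92).
After α: (234, 90).
After β⁻: (234, 91).
After β⁻: (234, 92).
After α: (230, 90).
After α: (226, 88).
Z = 88 is radium.

Ra-226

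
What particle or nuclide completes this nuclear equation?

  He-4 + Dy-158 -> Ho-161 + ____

Conserve mass number: 4 + 158 = 161 + A, so A = 1.
Conserve atomic number: 2 + 66 = 67 + Z, so Z = 1.
A = 1 and Z = 1 is H-1 — a proton.

proton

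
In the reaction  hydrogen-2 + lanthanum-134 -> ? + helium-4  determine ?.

Conserve mass number: 2 + 134 = A + 4, so A = 132.
Conserve atomic number: 1 + 57 = Z + 2, so Z = 56.
Z = 56 is barium, so the species is barium-132.

Ba-132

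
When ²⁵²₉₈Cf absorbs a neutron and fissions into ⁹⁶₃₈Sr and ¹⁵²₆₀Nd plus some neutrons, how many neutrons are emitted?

Conserve mass number: 253 = 96 + 152 + k, so k = 253 − 248 = 5.
Check atomic number: 98 = 38 + 60 + 0 = 98. ✓

5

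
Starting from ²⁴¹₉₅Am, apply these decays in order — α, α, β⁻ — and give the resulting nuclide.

Start: (A, Z) = (241, 95).
After α: (237, 93).
After α: (233, 91).
After β⁻: (233, 92).
Z = 92 is uranium.

U-233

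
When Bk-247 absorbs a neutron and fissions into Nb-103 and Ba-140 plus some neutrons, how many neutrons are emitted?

Conserve mass number: 248 = 103 + 140 + k, so k = 248 − 243 = 5.
Check atomic number: 97 = 41 + 56 + 0 = 97. ✓

5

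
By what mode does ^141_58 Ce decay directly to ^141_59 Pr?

ΔA = 141 − 141 = 0; ΔZ = 59 − 58 = +1.
A is unchanged and Z rises by 1 — a neutron has become a proton (β⁻ decay).

beta-minus decay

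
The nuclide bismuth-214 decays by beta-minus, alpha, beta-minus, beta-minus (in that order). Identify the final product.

Po-210

Start: (A, Z) = (214, 83).
After β⁻: (214, 84).
After α: (210, 82).
After β⁻: (210, 83).
After β⁻: (210, 84).
Z = 84 is polonium.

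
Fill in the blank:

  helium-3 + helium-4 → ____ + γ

Be-7

Conserve mass number: 3 + 4 = A + 0, so A = 7.
Conserve atomic number: 2 + 2 = Z + 0, so Z = 4.
Z = 4 is beryllium, so the species is beryllium-7.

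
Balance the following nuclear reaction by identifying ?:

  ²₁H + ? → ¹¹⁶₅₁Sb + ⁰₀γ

Conserve mass number: 2 + A = 116 + 0, so A = 114.
Conserve atomic number: 1 + Z = 51 + 0, so Z = 50.
Z = 50 is tin, so the species is ¹¹⁴₅₀Sn.

Sn-114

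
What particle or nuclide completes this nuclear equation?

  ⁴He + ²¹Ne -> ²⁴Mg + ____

Conserve mass number: 4 + 21 = 24 + A, so A = 1.
Conserve atomic number: 2 + 10 = 12 + Z, so Z = 0.
A = 1 and Z = 0 is ¹n — a neutron.

neutron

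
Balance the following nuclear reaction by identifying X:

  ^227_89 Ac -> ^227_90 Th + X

beta-minus particle

Conserve mass number: 227 = 227 + A, so A = 0.
Conserve atomic number: 89 = 90 + Z, so Z = -1.
A = 0 and Z = -1 is ^0_-1 e — a beta-minus particle.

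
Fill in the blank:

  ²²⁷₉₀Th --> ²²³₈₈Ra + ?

alpha particle

Conserve mass number: 227 = 223 + A, so A = 4.
Conserve atomic number: 90 = 88 + Z, so Z = 2.
A = 4 and Z = 2 is ⁴₂He — an alpha particle.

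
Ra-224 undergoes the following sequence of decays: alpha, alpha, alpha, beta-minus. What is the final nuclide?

Start: (A, Z) = (224, 88).
After α: (220, 86).
After α: (216, 84).
After α: (212, 82).
After β⁻: (212, 83).
Z = 83 is bismuth.

Bi-212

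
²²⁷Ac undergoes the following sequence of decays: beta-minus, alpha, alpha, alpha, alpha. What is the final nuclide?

Pb-211

Start: (A, Z) = (227, 89).
After β⁻: (227, 90).
After α: (223, 88).
After α: (219, 86).
After α: (215, 84).
After α: (211, 82).
Z = 82 is lead.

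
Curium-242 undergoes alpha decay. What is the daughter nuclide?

Alpha decay: mass number changes by -4, atomic number by -2.
A: 242 − 4 = 238; Z: 96 − 2 = 94.
Z = 94 is plutonium, so the daughter is plutonium-238.

Pu-238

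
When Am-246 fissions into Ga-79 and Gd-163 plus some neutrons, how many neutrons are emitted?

Conserve mass number: 246 = 79 + 163 + k, so k = 246 − 242 = 4.
Check atomic number: 95 = 31 + 64 + 0 = 95. ✓

4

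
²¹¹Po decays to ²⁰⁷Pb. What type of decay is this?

ΔA = 207 − 211 = -4; ΔZ = 82 − 84 = -2.
A drops by 4 and Z drops by 2 — the signature of alpha emission.

alpha decay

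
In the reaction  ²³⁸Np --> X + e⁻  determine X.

Conserve mass number: 238 = A + 0, so A = 238.
Conserve atomic number: 93 = Z − 1, so Z = 94.
Z = 94 is plutonium, so the species is ²³⁸Pu.

Pu-238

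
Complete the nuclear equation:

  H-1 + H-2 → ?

He-3

Conserve mass number: 1 + 2 = A, so A = 3.
Conserve atomic number: 1 + 1 = Z, so Z = 2.
Z = 2 is helium, so the species is He-3.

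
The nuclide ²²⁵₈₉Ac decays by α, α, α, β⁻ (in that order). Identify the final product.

Start: (A, Z) = (225, 89).
After α: (221, 87).
After α: (217, 85).
After α: (213, 83).
After β⁻: (213, 84).
Z = 84 is polonium.

Po-213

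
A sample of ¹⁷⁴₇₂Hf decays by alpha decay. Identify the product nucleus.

Yb-170

Alpha decay: mass number changes by -4, atomic number by -2.
A: 174 − 4 = 170; Z: 72 − 2 = 70.
Z = 70 is ytterbium, so the daughter is ¹⁷⁰₇₀Yb.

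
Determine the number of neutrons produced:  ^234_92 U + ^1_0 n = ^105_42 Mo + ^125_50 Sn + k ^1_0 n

Conserve mass number: 235 = 105 + 125 + k, so k = 235 − 230 = 5.
Check atomic number: 92 = 42 + 50 + 0 = 92. ✓

5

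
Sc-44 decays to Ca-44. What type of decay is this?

ΔA = 44 − 44 = 0; ΔZ = 20 − 21 = -1.
A is unchanged and Z drops by 1 — a proton has become a neutron (β⁺ emission or electron capture).

beta-plus decay or electron capture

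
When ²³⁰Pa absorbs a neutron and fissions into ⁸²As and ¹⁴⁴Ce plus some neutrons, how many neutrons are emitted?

5

Conserve mass number: 231 = 82 + 144 + k, so k = 231 − 226 = 5.
Check atomic number: 91 = 33 + 58 + 0 = 91. ✓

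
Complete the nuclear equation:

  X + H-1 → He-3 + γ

Conserve mass number: A + 1 = 3 + 0, so A = 2.
Conserve atomic number: Z + 1 = 2 + 0, so Z = 1.
A = 2 and Z = 1 is H-2 — a deuteron.

deuteron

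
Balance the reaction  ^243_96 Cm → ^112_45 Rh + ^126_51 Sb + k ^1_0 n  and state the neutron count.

5

Conserve mass number: 243 = 112 + 126 + k, so k = 243 − 238 = 5.
Check atomic number: 96 = 45 + 51 + 0 = 96. ✓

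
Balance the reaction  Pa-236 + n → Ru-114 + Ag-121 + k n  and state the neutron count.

Conserve mass number: 237 = 114 + 121 + k, so k = 237 − 235 = 2.
Check atomic number: 91 = 44 + 47 + 0 = 91. ✓

2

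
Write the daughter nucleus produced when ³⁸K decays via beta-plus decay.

Ar-38

Beta-plus decay: mass number changes by +0, atomic number by -1.
A: 38 = 38; Z: 19 − 1 = 18.
Z = 18 is argon, so the daughter is ³⁸Ar.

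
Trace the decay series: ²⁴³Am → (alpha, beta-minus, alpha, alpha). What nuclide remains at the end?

Th-231

Start: (A, Z) = (243, 95).
After α: (239, 93).
After β⁻: (239, 94).
After α: (235, 92).
After α: (231, 90).
Z = 90 is thorium.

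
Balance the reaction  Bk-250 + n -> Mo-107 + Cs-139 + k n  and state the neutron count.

5

Conserve mass number: 251 = 107 + 139 + k, so k = 251 − 246 = 5.
Check atomic number: 97 = 42 + 55 + 0 = 97. ✓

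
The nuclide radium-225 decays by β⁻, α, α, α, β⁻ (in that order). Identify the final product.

Po-213

Start: (A, Z) = (225, 88).
After β⁻: (225, 89).
After α: (221, 87).
After α: (217, 85).
After α: (213, 83).
After β⁻: (213, 84).
Z = 84 is polonium.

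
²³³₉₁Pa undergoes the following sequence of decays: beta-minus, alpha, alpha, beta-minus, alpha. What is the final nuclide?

Start: (A, Z) = (233, 91).
After β⁻: (233, 92).
After α: (229, 90).
After α: (225, 88).
After β⁻: (225, 89).
After α: (221, 87).
Z = 87 is francium.

Fr-221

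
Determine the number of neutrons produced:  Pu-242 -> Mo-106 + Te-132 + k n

4

Conserve mass number: 242 = 106 + 132 + k, so k = 242 − 238 = 4.
Check atomic number: 94 = 42 + 52 + 0 = 94. ✓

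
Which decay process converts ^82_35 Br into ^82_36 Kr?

ΔA = 82 − 82 = 0; ΔZ = 36 − 35 = +1.
A is unchanged and Z rises by 1 — a neutron has become a proton (β⁻ decay).

beta-minus decay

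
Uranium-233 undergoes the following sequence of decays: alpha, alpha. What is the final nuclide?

Start: (A, Z) = (233, 92).
After α: (229, 90).
After α: (225, 88).
Z = 88 is radium.

Ra-225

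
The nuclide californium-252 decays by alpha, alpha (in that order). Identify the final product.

Start: (A, Z) = (252, 98).
After α: (248, 96).
After α: (244, 94).
Z = 94 is plutonium.

Pu-244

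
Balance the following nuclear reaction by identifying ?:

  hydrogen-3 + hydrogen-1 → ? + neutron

Conserve mass number: 3 + 1 = A + 1, so A = 3.
Conserve atomic number: 1 + 1 = Z + 0, so Z = 2.
Z = 2 is helium, so the species is helium-3.

He-3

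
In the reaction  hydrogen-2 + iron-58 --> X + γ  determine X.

Co-60

Conserve mass number: 2 + 58 = A + 0, so A = 60.
Conserve atomic number: 1 + 26 = Z + 0, so Z = 27.
Z = 27 is cobalt, so the species is cobalt-60.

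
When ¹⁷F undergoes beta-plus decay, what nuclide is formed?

Beta-plus decay: mass number changes by +0, atomic number by -1.
A: 17 = 17; Z: 9 − 1 = 8.
Z = 8 is oxygen, so the daughter is ¹⁷O.

O-17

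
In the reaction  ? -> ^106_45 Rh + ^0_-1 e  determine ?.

Ru-106

Conserve mass number: A = 106 + 0, so A = 106.
Conserve atomic number: Z = 45 − 1, so Z = 44.
Z = 44 is ruthenium, so the species is ^106_44 Ru.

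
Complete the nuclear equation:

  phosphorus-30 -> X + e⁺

Conserve mass number: 30 = A + 0, so A = 30.
Conserve atomic number: 15 = Z + 1, so Z = 14.
Z = 14 is silicon, so the species is silicon-30.

Si-30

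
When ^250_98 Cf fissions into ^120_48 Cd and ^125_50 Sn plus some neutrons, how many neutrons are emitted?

5

Conserve mass number: 250 = 120 + 125 + k, so k = 250 − 245 = 5.
Check atomic number: 98 = 48 + 50 + 0 = 98. ✓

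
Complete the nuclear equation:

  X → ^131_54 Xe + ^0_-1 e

I-131

Conserve mass number: A = 131 + 0, so A = 131.
Conserve atomic number: Z = 54 − 1, so Z = 53.
Z = 53 is iodine, so the species is ^131_53 I.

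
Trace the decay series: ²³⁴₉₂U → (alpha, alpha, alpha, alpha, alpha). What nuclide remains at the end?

Pb-214

Start: (A, Z) = (234, 92).
After α: (230, 90).
After α: (226, 88).
After α: (222, 86).
After α: (218, 84).
After α: (214, 82).
Z = 82 is lead.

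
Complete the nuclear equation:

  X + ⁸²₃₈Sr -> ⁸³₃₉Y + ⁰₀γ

Conserve mass number: A + 82 = 83 + 0, so A = 1.
Conserve atomic number: Z + 38 = 39 + 0, so Z = 1.
A = 1 and Z = 1 is ¹₁H — a proton.

proton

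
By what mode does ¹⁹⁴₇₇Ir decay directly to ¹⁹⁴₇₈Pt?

ΔA = 194 − 194 = 0; ΔZ = 78 − 77 = +1.
A is unchanged and Z rises by 1 — a neutron has become a proton (β⁻ decay).

beta-minus decay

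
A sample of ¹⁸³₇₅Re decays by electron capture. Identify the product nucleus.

Electron capture: mass number changes by +0, atomic number by -1.
A: 183 = 183; Z: 75 − 1 = 74.
Z = 74 is tungsten, so the daughter is ¹⁸³₇₄W.

W-183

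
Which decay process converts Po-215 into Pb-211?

ΔA = 211 − 215 = -4; ΔZ = 82 − 84 = -2.
A drops by 4 and Z drops by 2 — the signature of alpha emission.

alpha decay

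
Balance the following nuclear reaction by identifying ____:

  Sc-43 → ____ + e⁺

Conserve mass number: 43 = A + 0, so A = 43.
Conserve atomic number: 21 = Z + 1, so Z = 20.
Z = 20 is calcium, so the species is Ca-43.

Ca-43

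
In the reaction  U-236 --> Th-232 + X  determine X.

alpha particle

Conserve mass number: 236 = 232 + A, so A = 4.
Conserve atomic number: 92 = 90 + Z, so Z = 2.
A = 4 and Z = 2 is He-4 — an alpha particle.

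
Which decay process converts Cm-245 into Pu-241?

alpha decay

ΔA = 241 − 245 = -4; ΔZ = 94 − 96 = -2.
A drops by 4 and Z drops by 2 — the signature of alpha emission.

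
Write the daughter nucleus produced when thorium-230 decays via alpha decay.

Alpha decay: mass number changes by -4, atomic number by -2.
A: 230 − 4 = 226; Z: 90 − 2 = 88.
Z = 88 is radium, so the daughter is radium-226.

Ra-226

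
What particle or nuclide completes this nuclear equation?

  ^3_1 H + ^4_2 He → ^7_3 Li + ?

gamma ray

Conserve mass number: 3 + 4 = 7 + A, so A = 0.
Conserve atomic number: 1 + 2 = 3 + Z, so Z = 0.
A = 0 and Z = 0 is ^0_0 γ — a gamma ray.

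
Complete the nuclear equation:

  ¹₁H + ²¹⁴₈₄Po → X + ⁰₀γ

Conserve mass number: 1 + 214 = A + 0, so A = 215.
Conserve atomic number: 1 + 84 = Z + 0, so Z = 85.
Z = 85 is astatine, so the species is ²¹⁵₈₅At.

At-215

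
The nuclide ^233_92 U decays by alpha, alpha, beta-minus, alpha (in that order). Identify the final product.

Start: (A, Z) = (233, 92).
After α: (229, 90).
After α: (225, 88).
After β⁻: (225, 89).
After α: (221, 87).
Z = 87 is francium.

Fr-221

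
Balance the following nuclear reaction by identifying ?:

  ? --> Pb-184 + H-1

Conserve mass number: A = 184 + 1, so A = 185.
Conserve atomic number: Z = 82 + 1, so Z = 83.
Z = 83 is bismuth, so the species is Bi-185.

Bi-185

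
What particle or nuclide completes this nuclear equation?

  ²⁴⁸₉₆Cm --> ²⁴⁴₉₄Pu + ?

alpha particle

Conserve mass number: 248 = 244 + A, so A = 4.
Conserve atomic number: 96 = 94 + Z, so Z = 2.
A = 4 and Z = 2 is ⁴₂He — an alpha particle.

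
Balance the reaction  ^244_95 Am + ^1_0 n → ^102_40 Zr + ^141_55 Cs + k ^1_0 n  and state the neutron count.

2

Conserve mass number: 245 = 102 + 141 + k, so k = 245 − 243 = 2.
Check atomic number: 95 = 40 + 55 + 0 = 95. ✓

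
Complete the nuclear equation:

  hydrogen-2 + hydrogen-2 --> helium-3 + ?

Conserve mass number: 2 + 2 = 3 + A, so A = 1.
Conserve atomic number: 1 + 1 = 2 + Z, so Z = 0.
A = 1 and Z = 0 is neutron — a neutron.

neutron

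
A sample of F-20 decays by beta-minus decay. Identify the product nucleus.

Ne-20

Beta-minus decay: mass number changes by +0, atomic number by +1.
A: 20 = 20; Z: 9 + 1 = 10.
Z = 10 is neon, so the daughter is Ne-20.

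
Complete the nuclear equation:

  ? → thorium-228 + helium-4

U-232

Conserve mass number: A = 228 + 4, so A = 232.
Conserve atomic number: Z = 90 + 2, so Z = 92.
Z = 92 is uranium, so the species is uranium-232.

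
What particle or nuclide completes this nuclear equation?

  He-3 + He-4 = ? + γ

Conserve mass number: 3 + 4 = A + 0, so A = 7.
Conserve atomic number: 2 + 2 = Z + 0, so Z = 4.
Z = 4 is beryllium, so the species is Be-7.

Be-7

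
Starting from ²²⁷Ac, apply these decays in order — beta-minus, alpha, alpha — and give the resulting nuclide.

Rn-219

Start: (A, Z) = (227, 89).
After β⁻: (227, 90).
After α: (223, 88).
After α: (219, 86).
Z = 86 is radon.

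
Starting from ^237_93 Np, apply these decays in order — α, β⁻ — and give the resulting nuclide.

U-233

Start: (A, Z) = (237, 93).
After α: (233, 91).
After β⁻: (233, 92).
Z = 92 is uranium.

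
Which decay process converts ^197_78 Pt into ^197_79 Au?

ΔA = 197 − 197 = 0; ΔZ = 79 − 78 = +1.
A is unchanged and Z rises by 1 — a neutron has become a proton (β⁻ decay).

beta-minus decay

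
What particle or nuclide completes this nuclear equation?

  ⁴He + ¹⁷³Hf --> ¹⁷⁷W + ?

gamma ray

Conserve mass number: 4 + 173 = 177 + A, so A = 0.
Conserve atomic number: 2 + 72 = 74 + Z, so Z = 0.
A = 0 and Z = 0 is γ — a gamma ray.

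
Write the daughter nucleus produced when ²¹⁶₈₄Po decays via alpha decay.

Pb-212

Alpha decay: mass number changes by -4, atomic number by -2.
A: 216 − 4 = 212; Z: 84 − 2 = 82.
Z = 82 is lead, so the daughter is ²¹²₈₂Pb.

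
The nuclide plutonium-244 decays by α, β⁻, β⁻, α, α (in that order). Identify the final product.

Th-232

Start: (A, Z) = (244, 94).
After α: (240, 92).
After β⁻: (240, 93).
After β⁻: (240, 94).
After α: (236, 92).
After α: (232, 90).
Z = 90 is thorium.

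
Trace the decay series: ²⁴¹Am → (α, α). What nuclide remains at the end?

Pa-233

Start: (A, Z) = (241, 95).
After α: (237, 93).
After α: (233, 91).
Z = 91 is protactinium.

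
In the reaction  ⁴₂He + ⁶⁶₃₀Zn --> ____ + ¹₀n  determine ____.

Ge-69

Conserve mass number: 4 + 66 = A + 1, so A = 69.
Conserve atomic number: 2 + 30 = Z + 0, so Z = 32.
Z = 32 is germanium, so the species is ⁶⁹₃₂Ge.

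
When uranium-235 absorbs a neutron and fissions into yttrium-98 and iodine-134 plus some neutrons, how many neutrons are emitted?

Conserve mass number: 236 = 98 + 134 + k, so k = 236 − 232 = 4.
Check atomic number: 92 = 39 + 53 + 0 = 92. ✓

4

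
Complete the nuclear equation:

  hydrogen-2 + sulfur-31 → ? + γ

Cl-33

Conserve mass number: 2 + 31 = A + 0, so A = 33.
Conserve atomic number: 1 + 16 = Z + 0, so Z = 17.
Z = 17 is chlorine, so the species is chlorine-33.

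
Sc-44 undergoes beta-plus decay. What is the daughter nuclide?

Beta-plus decay: mass number changes by +0, atomic number by -1.
A: 44 = 44; Z: 21 − 1 = 20.
Z = 20 is calcium, so the daughter is Ca-44.

Ca-44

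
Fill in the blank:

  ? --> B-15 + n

Conserve mass number: A = 15 + 1, so A = 16.
Conserve atomic number: Z = 5 + 0, so Z = 5.
Z = 5 is boron, so the species is B-16.

B-16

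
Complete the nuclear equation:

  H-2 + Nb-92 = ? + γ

Mo-94

Conserve mass number: 2 + 92 = A + 0, so A = 94.
Conserve atomic number: 1 + 41 = Z + 0, so Z = 42.
Z = 42 is molybdenum, so the species is Mo-94.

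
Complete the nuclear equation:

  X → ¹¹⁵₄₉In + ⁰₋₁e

Cd-115

Conserve mass number: A = 115 + 0, so A = 115.
Conserve atomic number: Z = 49 − 1, so Z = 48.
Z = 48 is cadmium, so the species is ¹¹⁵₄₈Cd.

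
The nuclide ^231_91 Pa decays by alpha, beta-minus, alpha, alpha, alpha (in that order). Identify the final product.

Start: (A, Z) = (231, 91).
After α: (227, 89).
After β⁻: (227, 90).
After α: (223, 88).
After α: (219, 86).
After α: (215, 84).
Z = 84 is polonium.

Po-215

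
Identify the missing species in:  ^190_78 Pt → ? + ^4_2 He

Conserve mass number: 190 = A + 4, so A = 186.
Conserve atomic number: 78 = Z + 2, so Z = 76.
Z = 76 is osmium, so the species is ^186_76 Os.

Os-186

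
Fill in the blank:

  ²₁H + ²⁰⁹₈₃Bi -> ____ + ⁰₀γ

Po-211

Conserve mass number: 2 + 209 = A + 0, so A = 211.
Conserve atomic number: 1 + 83 = Z + 0, so Z = 84.
Z = 84 is polonium, so the species is ²¹¹₈₄Po.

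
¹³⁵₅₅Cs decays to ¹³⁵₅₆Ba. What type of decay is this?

ΔA = 135 − 135 = 0; ΔZ = 56 − 55 = +1.
A is unchanged and Z rises by 1 — a neutron has become a proton (β⁻ decay).

beta-minus decay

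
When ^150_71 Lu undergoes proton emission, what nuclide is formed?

Yb-149

Proton emission: mass number changes by -1, atomic number by -1.
A: 150 − 1 = 149; Z: 71 − 1 = 70.
Z = 70 is ytterbium, so the daughter is ^149_70 Yb.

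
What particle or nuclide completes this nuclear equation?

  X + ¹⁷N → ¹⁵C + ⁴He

Conserve mass number: A + 17 = 15 + 4, so A = 2.
Conserve atomic number: Z + 7 = 6 + 2, so Z = 1.
A = 2 and Z = 1 is ²H — a deuteron.

deuteron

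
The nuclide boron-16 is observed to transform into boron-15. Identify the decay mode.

ΔA = 15 − 16 = -1; ΔZ = 5 − 5 = +0.
A drops by 1 with Z unchanged — a neutron was emitted.

neutron emission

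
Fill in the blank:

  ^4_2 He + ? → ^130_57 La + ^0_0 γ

Conserve mass number: 4 + A = 130 + 0, so A = 126.
Conserve atomic number: 2 + Z = 57 + 0, so Z = 55.
Z = 55 is caesium, so the species is ^126_55 Cs.

Cs-126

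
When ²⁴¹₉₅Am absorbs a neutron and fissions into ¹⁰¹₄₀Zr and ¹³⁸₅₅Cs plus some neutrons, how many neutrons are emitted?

Conserve mass number: 242 = 101 + 138 + k, so k = 242 − 239 = 3.
Check atomic number: 95 = 40 + 55 + 0 = 95. ✓

3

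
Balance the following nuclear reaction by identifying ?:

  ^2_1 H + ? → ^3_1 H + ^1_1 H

Conserve mass number: 2 + A = 3 + 1, so A = 2.
Conserve atomic number: 1 + Z = 1 + 1, so Z = 1.
A = 2 and Z = 1 is ^2_1 H — a deuteron.

deuteron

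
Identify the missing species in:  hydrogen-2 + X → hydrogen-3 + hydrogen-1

Conserve mass number: 2 + A = 3 + 1, so A = 2.
Conserve atomic number: 1 + Z = 1 + 1, so Z = 1.
A = 2 and Z = 1 is hydrogen-2 — a deuteron.

deuteron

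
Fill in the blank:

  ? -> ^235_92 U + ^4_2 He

Pu-239

Conserve mass number: A = 235 + 4, so A = 239.
Conserve atomic number: Z = 92 + 2, so Z = 94.
Z = 94 is plutonium, so the species is ^239_94 Pu.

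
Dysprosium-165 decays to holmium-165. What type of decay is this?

beta-minus decay

ΔA = 165 − 165 = 0; ΔZ = 67 − 66 = +1.
A is unchanged and Z rises by 1 — a neutron has become a proton (β⁻ decay).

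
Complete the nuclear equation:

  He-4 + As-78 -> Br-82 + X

Conserve mass number: 4 + 78 = 82 + A, so A = 0.
Conserve atomic number: 2 + 33 = 35 + Z, so Z = 0.
A = 0 and Z = 0 is γ — a gamma ray.

gamma ray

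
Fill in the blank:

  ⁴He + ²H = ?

Li-6

Conserve mass number: 4 + 2 = A, so A = 6.
Conserve atomic number: 2 + 1 = Z, so Z = 3.
Z = 3 is lithium, so the species is ⁶Li.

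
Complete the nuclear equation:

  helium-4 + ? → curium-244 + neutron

Pu-241

Conserve mass number: 4 + A = 244 + 1, so A = 241.
Conserve atomic number: 2 + Z = 96 + 0, so Z = 94.
Z = 94 is plutonium, so the species is plutonium-241.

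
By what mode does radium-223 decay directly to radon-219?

alpha decay

ΔA = 219 − 223 = -4; ΔZ = 86 − 88 = -2.
A drops by 4 and Z drops by 2 — the signature of alpha emission.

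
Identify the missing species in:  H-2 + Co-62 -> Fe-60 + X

alpha particle

Conserve mass number: 2 + 62 = 60 + A, so A = 4.
Conserve atomic number: 1 + 27 = 26 + Z, so Z = 2.
A = 4 and Z = 2 is He-4 — an alpha particle.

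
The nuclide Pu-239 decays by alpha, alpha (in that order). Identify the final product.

Start: (A, Z) = (239, 94).
After α: (235, 92).
After α: (231, 90).
Z = 90 is thorium.

Th-231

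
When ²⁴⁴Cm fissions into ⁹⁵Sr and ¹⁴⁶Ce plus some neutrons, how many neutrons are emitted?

Conserve mass number: 244 = 95 + 146 + k, so k = 244 − 241 = 3.
Check atomic number: 96 = 38 + 58 + 0 = 96. ✓

3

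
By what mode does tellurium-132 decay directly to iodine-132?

ΔA = 132 − 132 = 0; ΔZ = 53 − 52 = +1.
A is unchanged and Z rises by 1 — a neutron has become a proton (β⁻ decay).

beta-minus decay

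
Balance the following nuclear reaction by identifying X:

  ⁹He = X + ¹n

He-8

Conserve mass number: 9 = A + 1, so A = 8.
Conserve atomic number: 2 = Z + 0, so Z = 2.
Z = 2 is helium, so the species is ⁸He.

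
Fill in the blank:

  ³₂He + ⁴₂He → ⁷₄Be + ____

Conserve mass number: 3 + 4 = 7 + A, so A = 0.
Conserve atomic number: 2 + 2 = 4 + Z, so Z = 0.
A = 0 and Z = 0 is ⁰₀γ — a gamma ray.

gamma ray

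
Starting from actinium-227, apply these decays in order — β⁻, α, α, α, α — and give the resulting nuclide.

Start: (A, Z) = (227, 89).
After β⁻: (227, 90).
After α: (223, 88).
After α: (219, 86).
After α: (215, 84).
After α: (211, 82).
Z = 82 is lead.

Pb-211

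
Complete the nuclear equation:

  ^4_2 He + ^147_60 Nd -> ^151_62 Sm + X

gamma ray

Conserve mass number: 4 + 147 = 151 + A, so A = 0.
Conserve atomic number: 2 + 60 = 62 + Z, so Z = 0.
A = 0 and Z = 0 is ^0_0 γ — a gamma ray.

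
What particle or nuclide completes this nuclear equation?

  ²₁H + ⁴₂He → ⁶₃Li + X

gamma ray

Conserve mass number: 2 + 4 = 6 + A, so A = 0.
Conserve atomic number: 1 + 2 = 3 + Z, so Z = 0.
A = 0 and Z = 0 is ⁰₀γ — a gamma ray.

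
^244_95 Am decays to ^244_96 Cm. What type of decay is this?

ΔA = 244 − 244 = 0; ΔZ = 96 − 95 = +1.
A is unchanged and Z rises by 1 — a neutron has become a proton (β⁻ decay).

beta-minus decay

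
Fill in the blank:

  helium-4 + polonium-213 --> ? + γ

Rn-217

Conserve mass number: 4 + 213 = A + 0, so A = 217.
Conserve atomic number: 2 + 84 = Z + 0, so Z = 86.
Z = 86 is radon, so the species is radon-217.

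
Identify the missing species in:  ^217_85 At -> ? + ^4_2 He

Conserve mass number: 217 = A + 4, so A = 213.
Conserve atomic number: 85 = Z + 2, so Z = 83.
Z = 83 is bismuth, so the species is ^213_83 Bi.

Bi-213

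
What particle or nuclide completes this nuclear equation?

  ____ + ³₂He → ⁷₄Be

Conserve mass number: A + 3 = 7, so A = 4.
Conserve atomic number: Z + 2 = 4, so Z = 2.
A = 4 and Z = 2 is ⁴₂He — an alpha particle.

alpha particle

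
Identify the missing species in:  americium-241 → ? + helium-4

Np-237

Conserve mass number: 241 = A + 4, so A = 237.
Conserve atomic number: 95 = Z + 2, so Z = 93.
Z = 93 is neptunium, so the species is neptunium-237.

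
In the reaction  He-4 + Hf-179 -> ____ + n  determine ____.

W-182

Conserve mass number: 4 + 179 = A + 1, so A = 182.
Conserve atomic number: 2 + 72 = Z + 0, so Z = 74.
Z = 74 is tungsten, so the species is W-182.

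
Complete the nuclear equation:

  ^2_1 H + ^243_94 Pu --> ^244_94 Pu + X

Conserve mass number: 2 + 243 = 244 + A, so A = 1.
Conserve atomic number: 1 + 94 = 94 + Z, so Z = 1.
A = 1 and Z = 1 is ^1_1 H — a proton.

proton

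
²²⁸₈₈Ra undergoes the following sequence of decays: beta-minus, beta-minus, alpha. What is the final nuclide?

Start: (A, Z) = (228, 88).
After β⁻: (228, 89).
After β⁻: (228, 90).
After α: (224, 88).
Z = 88 is radium.

Ra-224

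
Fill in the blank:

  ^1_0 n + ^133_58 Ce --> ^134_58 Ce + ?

gamma ray

Conserve mass number: 1 + 133 = 134 + A, so A = 0.
Conserve atomic number: 0 + 58 = 58 + Z, so Z = 0.
A = 0 and Z = 0 is ^0_0 γ — a gamma ray.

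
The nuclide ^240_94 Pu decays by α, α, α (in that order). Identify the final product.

Start: (A, Z) = (240, 94).
After α: (236, 92).
After α: (232, 90).
After α: (228, 88).
Z = 88 is radium.

Ra-228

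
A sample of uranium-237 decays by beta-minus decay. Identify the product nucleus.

Beta-minus decay: mass number changes by +0, atomic number by +1.
A: 237 = 237; Z: 92 + 1 = 93.
Z = 93 is neptunium, so the daughter is neptunium-237.

Np-237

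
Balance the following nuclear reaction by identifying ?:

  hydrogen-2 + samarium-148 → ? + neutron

Eu-149

Conserve mass number: 2 + 148 = A + 1, so A = 149.
Conserve atomic number: 1 + 62 = Z + 0, so Z = 63.
Z = 63 is europium, so the species is europium-149.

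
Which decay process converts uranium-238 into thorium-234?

ΔA = 234 − 238 = -4; ΔZ = 90 − 92 = -2.
A drops by 4 and Z drops by 2 — the signature of alpha emission.

alpha decay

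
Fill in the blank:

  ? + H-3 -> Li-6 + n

Conserve mass number: A + 3 = 6 + 1, so A = 4.
Conserve atomic number: Z + 1 = 3 + 0, so Z = 2.
A = 4 and Z = 2 is He-4 — an alpha particle.

alpha particle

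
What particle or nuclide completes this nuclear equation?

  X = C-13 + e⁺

Conserve mass number: A = 13 + 0, so A = 13.
Conserve atomic number: Z = 6 + 1, so Z = 7.
Z = 7 is nitrogen, so the species is N-13.

N-13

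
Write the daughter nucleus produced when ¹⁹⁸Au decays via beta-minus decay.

Beta-minus decay: mass number changes by +0, atomic number by +1.
A: 198 = 198; Z: 79 + 1 = 80.
Z = 80 is mercury, so the daughter is ¹⁹⁸Hg.

Hg-198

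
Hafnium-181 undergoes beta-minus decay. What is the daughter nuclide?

Beta-minus decay: mass number changes by +0, atomic number by +1.
A: 181 = 181; Z: 72 + 1 = 73.
Z = 73 is tantalum, so the daughter is tantalum-181.

Ta-181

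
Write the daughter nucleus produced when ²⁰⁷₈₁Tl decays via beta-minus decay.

Beta-minus decay: mass number changes by +0, atomic number by +1.
A: 207 = 207; Z: 81 + 1 = 82.
Z = 82 is lead, so the daughter is ²⁰⁷₈₂Pb.

Pb-207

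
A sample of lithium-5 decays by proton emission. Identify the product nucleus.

Proton emission: mass number changes by -1, atomic number by -1.
A: 5 − 1 = 4; Z: 3 − 1 = 2.
Z = 2 is helium, so the daughter is helium-4.

He-4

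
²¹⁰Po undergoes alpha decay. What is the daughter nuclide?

Pb-206

Alpha decay: mass number changes by -4, atomic number by -2.
A: 210 − 4 = 206; Z: 84 − 2 = 82.
Z = 82 is lead, so the daughter is ²⁰⁶Pb.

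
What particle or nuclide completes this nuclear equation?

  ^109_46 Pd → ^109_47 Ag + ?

Conserve mass number: 109 = 109 + A, so A = 0.
Conserve atomic number: 46 = 47 + Z, so Z = -1.
A = 0 and Z = -1 is ^0_-1 e — a beta-minus particle.

beta-minus particle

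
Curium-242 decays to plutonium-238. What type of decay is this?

ΔA = 238 − 242 = -4; ΔZ = 94 − 96 = -2.
A drops by 4 and Z drops by 2 — the signature of alpha emission.

alpha decay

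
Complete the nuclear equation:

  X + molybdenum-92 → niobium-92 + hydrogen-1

neutron

Conserve mass number: A + 92 = 92 + 1, so A = 1.
Conserve atomic number: Z + 42 = 41 + 1, so Z = 0.
A = 1 and Z = 0 is neutron — a neutron.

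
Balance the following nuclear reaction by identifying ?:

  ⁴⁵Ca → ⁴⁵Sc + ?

beta-minus particle

Conserve mass number: 45 = 45 + A, so A = 0.
Conserve atomic number: 20 = 21 + Z, so Z = -1.
A = 0 and Z = -1 is e⁻ — a beta-minus particle.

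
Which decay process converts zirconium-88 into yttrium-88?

ΔA = 88 − 88 = 0; ΔZ = 39 − 40 = -1.
A is unchanged and Z drops by 1 — a proton has become a neutron (β⁺ emission or electron capture).

beta-plus decay or electron capture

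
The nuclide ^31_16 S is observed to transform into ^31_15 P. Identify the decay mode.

ΔA = 31 − 31 = 0; ΔZ = 15 − 16 = -1.
A is unchanged and Z drops by 1 — a proton has become a neutron (β⁺ emission or electron capture).

beta-plus decay or electron capture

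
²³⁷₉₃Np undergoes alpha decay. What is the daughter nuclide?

Pa-233

Alpha decay: mass number changes by -4, atomic number by -2.
A: 237 − 4 = 233; Z: 93 − 2 = 91.
Z = 91 is protactinium, so the daughter is ²³³₉₁Pa.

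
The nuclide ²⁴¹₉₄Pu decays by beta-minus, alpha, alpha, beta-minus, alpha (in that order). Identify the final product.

Th-229

Start: (A, Z) = (241, 94).
After β⁻: (241, 95).
After α: (237, 93).
After α: (233, 91).
After β⁻: (233, 92).
After α: (229, 90).
Z = 90 is thorium.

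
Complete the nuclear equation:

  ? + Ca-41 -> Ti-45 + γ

Conserve mass number: A + 41 = 45 + 0, so A = 4.
Conserve atomic number: Z + 20 = 22 + 0, so Z = 2.
A = 4 and Z = 2 is He-4 — an alpha particle.

alpha particle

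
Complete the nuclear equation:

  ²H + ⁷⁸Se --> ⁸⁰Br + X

Conserve mass number: 2 + 78 = 80 + A, so A = 0.
Conserve atomic number: 1 + 34 = 35 + Z, so Z = 0.
A = 0 and Z = 0 is γ — a gamma ray.

gamma ray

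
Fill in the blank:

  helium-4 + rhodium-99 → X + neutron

Ag-102

Conserve mass number: 4 + 99 = A + 1, so A = 102.
Conserve atomic number: 2 + 45 = Z + 0, so Z = 47.
Z = 47 is silver, so the species is silver-102.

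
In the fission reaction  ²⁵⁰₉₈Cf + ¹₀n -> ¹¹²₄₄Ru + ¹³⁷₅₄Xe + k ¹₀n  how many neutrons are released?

Conserve mass number: 251 = 112 + 137 + k, so k = 251 − 249 = 2.
Check atomic number: 98 = 44 + 54 + 0 = 98. ✓

2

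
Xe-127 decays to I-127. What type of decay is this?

beta-plus decay or electron capture

ΔA = 127 − 127 = 0; ΔZ = 53 − 54 = -1.
A is unchanged and Z drops by 1 — a proton has become a neutron (β⁺ emission or electron capture).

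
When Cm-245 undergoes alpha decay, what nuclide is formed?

Alpha decay: mass number changes by -4, atomic number by -2.
A: 245 − 4 = 241; Z: 96 − 2 = 94.
Z = 94 is plutonium, so the daughter is Pu-241.

Pu-241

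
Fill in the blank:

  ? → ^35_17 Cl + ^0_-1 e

Conserve mass number: A = 35 + 0, so A = 35.
Conserve atomic number: Z = 17 − 1, so Z = 16.
Z = 16 is sulfur, so the species is ^35_16 S.

S-35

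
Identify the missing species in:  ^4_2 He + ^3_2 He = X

Be-7

Conserve mass number: 4 + 3 = A, so A = 7.
Conserve atomic number: 2 + 2 = Z, so Z = 4.
Z = 4 is beryllium, so the species is ^7_4 Be.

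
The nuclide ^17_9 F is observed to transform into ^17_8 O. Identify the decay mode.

ΔA = 17 − 17 = 0; ΔZ = 8 − 9 = -1.
A is unchanged and Z drops by 1 — a proton has become a neutron (β⁺ emission or electron capture).

beta-plus decay or electron capture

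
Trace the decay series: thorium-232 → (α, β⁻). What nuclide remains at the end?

Start: (A, Z) = (232, 90).
After α: (228, 88).
After β⁻: (228, 89).
Z = 89 is actinium.

Ac-228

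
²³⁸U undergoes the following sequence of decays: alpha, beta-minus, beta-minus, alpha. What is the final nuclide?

Start: (A, Z) = (238, 92).
After α: (234, 90).
After β⁻: (234, 91).
After β⁻: (234, 92).
After α: (230, 90).
Z = 90 is thorium.

Th-230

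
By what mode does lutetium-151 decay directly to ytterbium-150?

ΔA = 150 − 151 = -1; ΔZ = 70 − 71 = -1.
A drops by 1 and Z drops by 1 — a proton was emitted.

proton emission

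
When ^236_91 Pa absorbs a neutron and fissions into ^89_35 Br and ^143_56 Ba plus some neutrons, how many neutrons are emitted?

Conserve mass number: 237 = 89 + 143 + k, so k = 237 − 232 = 5.
Check atomic number: 91 = 35 + 56 + 0 = 91. ✓

5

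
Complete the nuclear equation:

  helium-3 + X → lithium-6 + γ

triton

Conserve mass number: 3 + A = 6 + 0, so A = 3.
Conserve atomic number: 2 + Z = 3 + 0, so Z = 1.
A = 3 and Z = 1 is hydrogen-3 — a triton.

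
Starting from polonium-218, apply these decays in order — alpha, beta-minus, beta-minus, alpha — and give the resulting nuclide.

Pb-210

Start: (A, Z) = (218, 84).
After α: (214, 82).
After β⁻: (214, 83).
After β⁻: (214, 84).
After α: (210, 82).
Z = 82 is lead.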